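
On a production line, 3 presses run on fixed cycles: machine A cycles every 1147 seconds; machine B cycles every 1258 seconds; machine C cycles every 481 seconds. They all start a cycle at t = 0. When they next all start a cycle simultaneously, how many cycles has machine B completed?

The first common completion time is the LCM of the periods.
1147 = 31 × 37
1258 = 2 × 17 × 37
481 = 13 × 37
LCM(1147, 1258, 481) = 2 × 13 × 17 × 31 × 37 = 506974.
Cycles for period 1258: 506974 / 1258 = 403.

403 cycles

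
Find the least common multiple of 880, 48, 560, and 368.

425040

880 = 2^4 × 5 × 11
48 = 2^4 × 3
560 = 2^4 × 5 × 7
368 = 2^4 × 23
LCM(880, 48, 560, 368) = 2^4 × 3 × 5 × 7 × 11 × 23 = 425040.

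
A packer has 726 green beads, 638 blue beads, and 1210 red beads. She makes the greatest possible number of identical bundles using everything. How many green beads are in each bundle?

33

Number of bundles = gcd(726, 638, 1210).
726 = 2 × 3 × 11^2
638 = 2 × 11 × 29
1210 = 2 × 5 × 11^2
gcd(726, 638, 1210) = 2 × 11 = 22.
green beads per bundle = 726 / 22 = 33.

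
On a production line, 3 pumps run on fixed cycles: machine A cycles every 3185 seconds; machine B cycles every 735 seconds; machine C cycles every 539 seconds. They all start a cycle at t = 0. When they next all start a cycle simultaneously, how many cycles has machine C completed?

195 cycles

The first common completion time is the LCM of the periods.
3185 = 5 × 7^2 × 13
735 = 3 × 5 × 7^2
539 = 7^2 × 11
LCM(3185, 735, 539) = 3 × 5 × 7^2 × 11 × 13 = 105105.
Cycles for period 539: 105105 / 539 = 195.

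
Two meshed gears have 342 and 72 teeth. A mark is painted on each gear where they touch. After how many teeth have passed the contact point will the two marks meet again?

They coincide at every common multiple of the periods; the first is the LCM.
342 = 2 × 3^2 × 19
72 = 2^3 × 3^2
LCM(342, 72) = 2^3 × 3^2 × 19 = 1368.

1368 teeth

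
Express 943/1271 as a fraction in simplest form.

943 = 23 × 41
1271 = 31 × 41
gcd(943, 1271) = 41.
Divide numerator and denominator by 41: 943/1271 = 23/31.

23/31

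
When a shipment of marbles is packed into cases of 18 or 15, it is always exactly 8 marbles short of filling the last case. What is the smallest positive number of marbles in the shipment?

Being 8 short of a full case of size k means N ≡ −8 (mod k), i.e. N + 8 is a multiple of each size.
18 = 2 × 3^2
15 = 3 × 5
LCM(18, 15) = 2 × 3^2 × 5 = 90.
Smallest positive N is 90 − 8 = 82.

82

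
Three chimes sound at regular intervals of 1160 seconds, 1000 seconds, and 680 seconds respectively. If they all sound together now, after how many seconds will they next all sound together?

They coincide at every common multiple of the periods; the first is the LCM.
1160 = 2^3 × 5 × 29
1000 = 2^3 × 5^3
680 = 2^3 × 5 × 17
LCM(1160, 1000, 680) = 2^3 × 5^3 × 17 × 29 = 493000.

493000 seconds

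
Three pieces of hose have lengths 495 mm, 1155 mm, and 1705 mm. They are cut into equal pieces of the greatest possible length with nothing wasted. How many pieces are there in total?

61

Piece length = gcd(495, 1155, 1705).
495 = 3^2 × 5 × 11
1155 = 3 × 5 × 7 × 11
1705 = 5 × 11 × 31
gcd(495, 1155, 1705) = 5 × 11 = 55.
Total pieces = 495/55 + 1155/55 + 1705/55 = 9 + 21 + 31 = 61.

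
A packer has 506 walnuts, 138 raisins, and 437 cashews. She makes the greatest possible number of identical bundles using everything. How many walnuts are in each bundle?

Number of bundles = gcd(506, 138, 437).
506 = 2 × 11 × 23
138 = 2 × 3 × 23
437 = 19 × 23
gcd(506, 138, 437) = 23.
walnuts per bundle = 506 / 23 = 22.

22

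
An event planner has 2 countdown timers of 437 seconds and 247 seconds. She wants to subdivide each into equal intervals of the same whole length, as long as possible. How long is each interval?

19 seconds

The interval must divide each timer length; the longest such is the gcd.
437 = 19 × 23
247 = 13 × 19
gcd(437, 247) = 19.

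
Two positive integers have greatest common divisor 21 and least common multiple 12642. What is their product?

265482

For any two positive integers, gcd × lcm = product = 21 × 12642 = 265482.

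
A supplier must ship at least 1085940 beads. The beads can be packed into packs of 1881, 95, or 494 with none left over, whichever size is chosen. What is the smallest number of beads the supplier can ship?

1222650

The number of beads must be a common multiple of 1881, 95, and 494, so a multiple of their LCM.
1881 = 3^2 × 11 × 19
95 = 5 × 19
494 = 2 × 13 × 19
LCM(1881, 95, 494) = 2 × 3^2 × 5 × 11 × 13 × 19 = 244530.
Smallest multiple of 244530 that is ≥ 1085940: ⌈1085940/244530⌉ × 244530 = 5 × 244530 = 1222650.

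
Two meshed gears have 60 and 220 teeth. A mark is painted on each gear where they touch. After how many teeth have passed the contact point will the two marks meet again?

660 teeth

They coincide at every common multiple of the periods; the first is the LCM.
60 = 2^2 × 3 × 5
220 = 2^2 × 5 × 11
LCM(60, 220) = 2^2 × 3 × 5 × 11 = 660.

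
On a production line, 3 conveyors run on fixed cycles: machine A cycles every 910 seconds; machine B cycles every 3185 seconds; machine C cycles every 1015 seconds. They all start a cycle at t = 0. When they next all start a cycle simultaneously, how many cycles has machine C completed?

The first common completion time is the LCM of the periods.
910 = 2 × 5 × 7 × 13
3185 = 5 × 7^2 × 13
1015 = 5 × 7 × 29
LCM(910, 3185, 1015) = 2 × 5 × 7^2 × 13 × 29 = 184730.
Cycles for period 1015: 184730 / 1015 = 182.

182 cycles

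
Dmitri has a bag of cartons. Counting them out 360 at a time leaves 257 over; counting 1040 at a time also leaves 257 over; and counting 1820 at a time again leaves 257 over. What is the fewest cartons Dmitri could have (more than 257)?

65777

N − 257 must be a common multiple of 360, 1040, and 1820.
360 = 2^3 × 3^2 × 5
1040 = 2^4 × 5 × 13
1820 = 2^2 × 5 × 7 × 13
LCM(360, 1040, 1820) = 2^4 × 3^2 × 5 × 7 × 13 = 65520.
Smallest N > 257 is LCM + 257 = 65520 + 257 = 65777.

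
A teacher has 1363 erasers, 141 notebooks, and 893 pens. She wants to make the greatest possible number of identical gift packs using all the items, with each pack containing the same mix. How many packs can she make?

The pack count must divide each quantity, so the greatest is gcd(1363, 141, 893).
1363 = 29 × 47
141 = 3 × 47
893 = 19 × 47
gcd(1363, 141, 893) = 47.

47 packs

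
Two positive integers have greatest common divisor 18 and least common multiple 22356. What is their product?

For any two positive integers, gcd × lcm = product = 18 × 22356 = 402408.

402408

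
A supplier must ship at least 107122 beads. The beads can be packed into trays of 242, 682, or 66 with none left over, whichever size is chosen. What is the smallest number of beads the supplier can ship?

The number of beads must be a common multiple of 242, 682, and 66, so a multiple of their LCM.
242 = 2 × 11^2
682 = 2 × 11 × 31
66 = 2 × 3 × 11
LCM(242, 682, 66) = 2 × 3 × 11^2 × 31 = 22506.
Smallest multiple of 22506 that is ≥ 107122: ⌈107122/22506⌉ × 22506 = 5 × 22506 = 112530.

112530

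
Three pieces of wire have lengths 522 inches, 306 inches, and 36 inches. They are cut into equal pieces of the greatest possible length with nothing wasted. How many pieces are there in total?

48

Piece length = gcd(522, 306, 36).
522 = 2 × 3^2 × 29
306 = 2 × 3^2 × 17
36 = 2^2 × 3^2
gcd(522, 306, 36) = 2 × 3^2 = 18.
Total pieces = 522/18 + 306/18 + 36/18 = 29 + 17 + 2 = 48.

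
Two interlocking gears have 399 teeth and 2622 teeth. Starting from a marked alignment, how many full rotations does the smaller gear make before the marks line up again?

46 rotations

All finish a whole number of cycles simultaneously at t = LCM of the periods.
399 = 3 × 7 × 19
2622 = 2 × 3 × 19 × 23
LCM(399, 2622) = 2 × 3 × 7 × 19 × 23 = 18354.
Rotations for period 399: 18354 / 399 = 46.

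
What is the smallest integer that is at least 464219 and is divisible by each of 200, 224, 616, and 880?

492800

The integer must be a common multiple of 200, 224, 616, and 880, so a multiple of their LCM.
200 = 2^3 × 5^2
224 = 2^5 × 7
616 = 2^3 × 7 × 11
880 = 2^4 × 5 × 11
LCM(200, 224, 616, 880) = 2^5 × 5^2 × 7 × 11 = 61600.
Smallest multiple of 61600 that is ≥ 464219: ⌈464219/61600⌉ × 61600 = 8 × 61600 = 492800.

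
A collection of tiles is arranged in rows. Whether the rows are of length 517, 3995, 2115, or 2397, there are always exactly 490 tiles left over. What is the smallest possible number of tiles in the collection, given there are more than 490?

395995

N − 490 must be a common multiple of 517, 3995, 2115, and 2397.
517 = 11 × 47
3995 = 5 × 17 × 47
2115 = 3^2 × 5 × 47
2397 = 3 × 17 × 47
LCM(517, 3995, 2115, 2397) = 3^2 × 5 × 11 × 17 × 47 = 395505.
Smallest N > 490 is LCM + 490 = 395505 + 490 = 395995.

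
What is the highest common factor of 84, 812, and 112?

84 = 2^2 × 3 × 7
812 = 2^2 × 7 × 29
112 = 2^4 × 7
gcd(84, 812, 112) = 2^2 × 7 = 28.

28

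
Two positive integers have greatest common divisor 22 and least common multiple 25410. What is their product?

559020

For any two positive integers, gcd × lcm = product = 22 × 25410 = 559020.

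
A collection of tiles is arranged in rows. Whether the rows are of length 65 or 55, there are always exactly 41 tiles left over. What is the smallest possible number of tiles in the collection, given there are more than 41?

756

N − 41 must be a common multiple of 65 and 55.
65 = 5 × 13
55 = 5 × 11
LCM(65, 55) = 5 × 11 × 13 = 715.
Smallest N > 41 is LCM + 41 = 715 + 41 = 756.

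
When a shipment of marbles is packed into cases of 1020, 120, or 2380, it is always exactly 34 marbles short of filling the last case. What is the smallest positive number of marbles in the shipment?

14246

Being 34 short of a full case of size k means N ≡ −34 (mod k), i.e. N + 34 is a multiple of each size.
1020 = 2^2 × 3 × 5 × 17
120 = 2^3 × 3 × 5
2380 = 2^2 × 5 × 7 × 17
LCM(1020, 120, 2380) = 2^3 × 3 × 5 × 7 × 17 = 14280.
Smallest positive N is 14280 − 34 = 14246.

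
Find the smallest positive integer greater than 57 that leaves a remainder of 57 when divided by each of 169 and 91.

N − 57 must be a common multiple of 169 and 91.
169 = 13^2
91 = 7 × 13
LCM(169, 91) = 7 × 13^2 = 1183.
Smallest N > 57 is LCM + 57 = 1183 + 57 = 1240.

1240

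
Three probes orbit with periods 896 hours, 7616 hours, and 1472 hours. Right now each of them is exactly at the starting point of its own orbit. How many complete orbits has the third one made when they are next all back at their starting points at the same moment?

The first common completion time is the LCM of the periods.
896 = 2^7 × 7
7616 = 2^6 × 7 × 17
1472 = 2^6 × 23
LCM(896, 7616, 1472) = 2^7 × 7 × 17 × 23 = 350336.
Orbits for period 1472: 350336 / 1472 = 238.

238 orbits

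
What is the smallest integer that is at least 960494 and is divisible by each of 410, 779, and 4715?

1075020

The integer must be a common multiple of 410, 779, and 4715, so a multiple of their LCM.
410 = 2 × 5 × 41
779 = 19 × 41
4715 = 5 × 23 × 41
LCM(410, 779, 4715) = 2 × 5 × 19 × 23 × 41 = 179170.
Smallest multiple of 179170 that is ≥ 960494: ⌈960494/179170⌉ × 179170 = 6 × 179170 = 1075020.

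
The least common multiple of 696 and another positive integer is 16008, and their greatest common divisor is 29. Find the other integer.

667

gcd × lcm = product of the two integers, so the other integer is (29 × 16008) / 696 = 667.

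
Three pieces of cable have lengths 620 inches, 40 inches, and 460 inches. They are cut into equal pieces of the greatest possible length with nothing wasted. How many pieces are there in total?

56

Piece length = gcd(620, 40, 460).
620 = 2^2 × 5 × 31
40 = 2^3 × 5
460 = 2^2 × 5 × 23
gcd(620, 40, 460) = 2^2 × 5 = 20.
Total pieces = 620/20 + 40/20 + 460/20 = 31 + 2 + 23 = 56.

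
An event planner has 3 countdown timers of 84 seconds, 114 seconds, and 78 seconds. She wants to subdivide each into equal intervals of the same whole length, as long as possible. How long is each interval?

The interval must divide each timer length; the longest such is the gcd.
84 = 2^2 × 3 × 7
114 = 2 × 3 × 19
78 = 2 × 3 × 13
gcd(84, 114, 78) = 2 × 3 = 6.

6 seconds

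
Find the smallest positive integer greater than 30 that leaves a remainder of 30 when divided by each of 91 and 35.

485

N − 30 must be a common multiple of 91 and 35.
91 = 7 × 13
35 = 5 × 7
LCM(91, 35) = 5 × 7 × 13 = 455.
Smallest N > 30 is LCM + 30 = 455 + 30 = 485.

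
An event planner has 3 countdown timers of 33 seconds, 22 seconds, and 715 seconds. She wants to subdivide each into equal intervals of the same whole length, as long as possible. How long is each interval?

11 seconds

The interval must divide each timer length; the longest such is the gcd.
33 = 3 × 11
22 = 2 × 11
715 = 5 × 11 × 13
gcd(33, 22, 715) = 11.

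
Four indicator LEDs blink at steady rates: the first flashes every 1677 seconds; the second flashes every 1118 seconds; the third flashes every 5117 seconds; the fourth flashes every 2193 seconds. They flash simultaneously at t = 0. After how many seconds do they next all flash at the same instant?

399126 seconds

The first simultaneous occurrence is after LCM of the individual periods.
1677 = 3 × 13 × 43
1118 = 2 × 13 × 43
5117 = 7 × 17 × 43
2193 = 3 × 17 × 43
LCM(1677, 1118, 5117, 2193) = 2 × 3 × 7 × 13 × 17 × 43 = 399126.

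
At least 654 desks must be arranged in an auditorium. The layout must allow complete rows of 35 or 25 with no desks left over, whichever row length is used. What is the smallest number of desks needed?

The number of desks must be a common multiple of 35 and 25, so a multiple of their LCM.
35 = 5 × 7
25 = 5^2
LCM(35, 25) = 5^2 × 7 = 175.
Smallest multiple of 175 that is ≥ 654: ⌈654/175⌉ × 175 = 4 × 175 = 700.

700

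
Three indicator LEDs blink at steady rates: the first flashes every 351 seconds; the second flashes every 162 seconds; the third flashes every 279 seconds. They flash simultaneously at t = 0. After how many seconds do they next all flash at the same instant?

65286 seconds

We need the least common multiple of the intervals.
351 = 3^3 × 13
162 = 2 × 3^4
279 = 3^2 × 31
LCM(351, 162, 279) = 2 × 3^4 × 13 × 31 = 65286.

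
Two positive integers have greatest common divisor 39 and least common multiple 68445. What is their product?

2669355

For any two positive integers, gcd × lcm = product = 39 × 68445 = 2669355.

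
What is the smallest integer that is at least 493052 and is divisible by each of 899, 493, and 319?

504339

The integer must be a common multiple of 899, 493, and 319, so a multiple of their LCM.
899 = 29 × 31
493 = 17 × 29
319 = 11 × 29
LCM(899, 493, 319) = 11 × 17 × 29 × 31 = 168113.
Smallest multiple of 168113 that is ≥ 493052: ⌈493052/168113⌉ × 168113 = 3 × 168113 = 504339.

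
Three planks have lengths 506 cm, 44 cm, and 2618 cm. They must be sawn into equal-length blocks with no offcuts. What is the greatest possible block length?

22 cm

This is the greatest common divisor of 506, 44, and 2618.
506 = 2 × 11 × 23
44 = 2^2 × 11
2618 = 2 × 7 × 11 × 17
gcd(506, 44, 2618) = 2 × 11 = 22.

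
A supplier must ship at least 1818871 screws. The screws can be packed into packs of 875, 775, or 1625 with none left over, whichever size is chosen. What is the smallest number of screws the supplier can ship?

The number of screws must be a common multiple of 875, 775, and 1625, so a multiple of their LCM.
875 = 5^3 × 7
775 = 5^2 × 31
1625 = 5^3 × 13
LCM(875, 775, 1625) = 5^3 × 7 × 13 × 31 = 352625.
Smallest multiple of 352625 that is ≥ 1818871: ⌈1818871/352625⌉ × 352625 = 6 × 352625 = 2115750.

2115750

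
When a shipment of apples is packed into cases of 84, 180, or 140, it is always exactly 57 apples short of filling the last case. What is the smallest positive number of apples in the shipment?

1203

Being 57 short of a full case of size k means N ≡ −57 (mod k), i.e. N + 57 is a multiple of each size.
84 = 2^2 × 3 × 7
180 = 2^2 × 3^2 × 5
140 = 2^2 × 5 × 7
LCM(84, 180, 140) = 2^2 × 3^2 × 5 × 7 = 1260.
Smallest positive N is 1260 − 57 = 1203.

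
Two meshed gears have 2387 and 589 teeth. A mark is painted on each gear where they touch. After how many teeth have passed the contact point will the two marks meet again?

45353 teeth

The first simultaneous occurrence is after LCM of the individual periods.
2387 = 7 × 11 × 31
589 = 19 × 31
LCM(2387, 589) = 7 × 11 × 19 × 31 = 45353.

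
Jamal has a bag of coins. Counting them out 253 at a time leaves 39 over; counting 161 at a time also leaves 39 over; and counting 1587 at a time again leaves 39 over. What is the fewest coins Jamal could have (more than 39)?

122238

N − 39 must be a common multiple of 253, 161, and 1587.
253 = 11 × 23
161 = 7 × 23
1587 = 3 × 23^2
LCM(253, 161, 1587) = 3 × 7 × 11 × 23^2 = 122199.
Smallest N > 39 is LCM + 39 = 122199 + 39 = 122238.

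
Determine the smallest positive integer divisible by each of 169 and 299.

3887

169 = 13^2
299 = 13 × 23
LCM(169, 299) = 13^2 × 23 = 3887.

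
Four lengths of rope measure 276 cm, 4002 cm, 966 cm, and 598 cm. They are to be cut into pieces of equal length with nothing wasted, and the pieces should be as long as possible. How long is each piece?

Each piece length must divide every original length, so the longest possible is gcd(276, 4002, 966, 598).
276 = 2^2 × 3 × 23
4002 = 2 × 3 × 23 × 29
966 = 2 × 3 × 7 × 23
598 = 2 × 13 × 23
gcd(276, 4002, 966, 598) = 2 × 23 = 46.

46 cm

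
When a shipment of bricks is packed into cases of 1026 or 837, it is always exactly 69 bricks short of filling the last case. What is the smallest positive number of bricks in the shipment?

31737

Being 69 short of a full case of size k means N ≡ −69 (mod k), i.e. N + 69 is a multiple of each size.
1026 = 2 × 3^3 × 19
837 = 3^3 × 31
LCM(1026, 837) = 2 × 3^3 × 19 × 31 = 31806.
Smallest positive N is 31806 − 69 = 31737.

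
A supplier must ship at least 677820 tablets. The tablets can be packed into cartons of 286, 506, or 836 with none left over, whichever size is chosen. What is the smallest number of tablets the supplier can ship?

The number of tablets must be a common multiple of 286, 506, and 836, so a multiple of their LCM.
286 = 2 × 11 × 13
506 = 2 × 11 × 23
836 = 2^2 × 11 × 19
LCM(286, 506, 836) = 2^2 × 11 × 13 × 19 × 23 = 249964.
Smallest multiple of 249964 that is ≥ 677820: ⌈677820/249964⌉ × 249964 = 3 × 249964 = 749892.

749892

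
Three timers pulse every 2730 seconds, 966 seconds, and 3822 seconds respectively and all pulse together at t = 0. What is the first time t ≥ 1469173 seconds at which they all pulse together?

Joint pulses occur at multiples of LCM(2730, 966, 3822).
2730 = 2 × 3 × 5 × 7 × 13
966 = 2 × 3 × 7 × 23
3822 = 2 × 3 × 7^2 × 13
LCM(2730, 966, 3822) = 2 × 3 × 5 × 7^2 × 13 × 23 = 439530.
Smallest multiple of 439530 that is ≥ 1469173: ⌈1469173/439530⌉ × 439530 = 4 × 439530 = 1758120.

1758120 seconds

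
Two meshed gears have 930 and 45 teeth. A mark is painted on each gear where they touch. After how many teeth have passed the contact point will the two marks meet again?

2790 teeth

They coincide at every common multiple of the periods; the first is the LCM.
930 = 2 × 3 × 5 × 31
45 = 3^2 × 5
LCM(930, 45) = 2 × 3^2 × 5 × 31 = 2790.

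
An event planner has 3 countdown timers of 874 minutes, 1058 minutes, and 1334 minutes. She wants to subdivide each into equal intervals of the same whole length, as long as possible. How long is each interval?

46 minutes

The interval must divide each timer length; the longest such is the gcd.
874 = 2 × 19 × 23
1058 = 2 × 23^2
1334 = 2 × 23 × 29
gcd(874, 1058, 1334) = 2 × 23 = 46.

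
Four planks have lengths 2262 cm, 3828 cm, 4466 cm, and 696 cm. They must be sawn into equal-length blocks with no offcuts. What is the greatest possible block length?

This is the greatest common divisor of 2262, 3828, 4466, and 696.
2262 = 2 × 3 × 13 × 29
3828 = 2^2 × 3 × 11 × 29
4466 = 2 × 7 × 11 × 29
696 = 2^3 × 3 × 29
gcd(2262, 3828, 4466, 696) = 2 × 29 = 58.

58 cm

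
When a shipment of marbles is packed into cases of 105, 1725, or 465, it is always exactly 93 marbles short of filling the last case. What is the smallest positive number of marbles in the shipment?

Being 93 short of a full case of size k means N ≡ −93 (mod k), i.e. N + 93 is a multiple of each size.
105 = 3 × 5 × 7
1725 = 3 × 5^2 × 23
465 = 3 × 5 × 31
LCM(105, 1725, 465) = 3 × 5^2 × 7 × 23 × 31 = 374325.
Smallest positive N is 374325 − 93 = 374232.

374232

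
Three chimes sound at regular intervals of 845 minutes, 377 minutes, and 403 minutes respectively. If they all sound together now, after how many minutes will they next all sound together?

759655 minutes

They coincide at every common multiple of the periods; the first is the LCM.
845 = 5 × 13^2
377 = 13 × 29
403 = 13 × 31
LCM(845, 377, 403) = 5 × 13^2 × 29 × 31 = 759655.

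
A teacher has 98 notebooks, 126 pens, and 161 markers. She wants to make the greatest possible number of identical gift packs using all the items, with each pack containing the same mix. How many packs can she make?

7 packs

The pack count must divide each quantity, so the greatest is gcd(98, 126, 161).
98 = 2 × 7^2
126 = 2 × 3^2 × 7
161 = 7 × 23
gcd(98, 126, 161) = 7.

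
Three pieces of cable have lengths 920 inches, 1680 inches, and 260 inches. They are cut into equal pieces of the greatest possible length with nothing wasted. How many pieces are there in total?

143

Piece length = gcd(920, 1680, 260).
920 = 2^3 × 5 × 23
1680 = 2^4 × 3 × 5 × 7
260 = 2^2 × 5 × 13
gcd(920, 1680, 260) = 2^2 × 5 = 20.
Total pieces = 920/20 + 1680/20 + 260/20 = 46 + 84 + 13 = 143.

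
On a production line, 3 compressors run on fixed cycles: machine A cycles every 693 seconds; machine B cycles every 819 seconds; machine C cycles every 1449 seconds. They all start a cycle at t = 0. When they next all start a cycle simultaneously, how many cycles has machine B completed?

253 cycles

They are all back at their starting positions together after one LCM of the periods.
693 = 3^2 × 7 × 11
819 = 3^2 × 7 × 13
1449 = 3^2 × 7 × 23
LCM(693, 819, 1449) = 3^2 × 7 × 11 × 13 × 23 = 207207.
Cycles for period 819: 207207 / 819 = 253.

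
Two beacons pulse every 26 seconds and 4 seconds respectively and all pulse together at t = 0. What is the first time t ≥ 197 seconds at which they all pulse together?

Joint pulses occur at multiples of LCM(26, 4).
26 = 2 × 13
4 = 2^2
LCM(26, 4) = 2^2 × 13 = 52.
Smallest multiple of 52 that is ≥ 197: ⌈197/52⌉ × 52 = 4 × 52 = 208.

208 seconds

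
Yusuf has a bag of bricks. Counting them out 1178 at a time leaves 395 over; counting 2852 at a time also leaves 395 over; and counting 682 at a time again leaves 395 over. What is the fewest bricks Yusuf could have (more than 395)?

596463

N − 395 must be a common multiple of 1178, 2852, and 682.
1178 = 2 × 19 × 31
2852 = 2^2 × 23 × 31
682 = 2 × 11 × 31
LCM(1178, 2852, 682) = 2^2 × 11 × 19 × 23 × 31 = 596068.
Smallest N > 395 is LCM + 395 = 596068 + 395 = 596463.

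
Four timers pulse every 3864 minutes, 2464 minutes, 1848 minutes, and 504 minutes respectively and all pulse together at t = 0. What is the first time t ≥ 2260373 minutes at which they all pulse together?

Joint pulses occur at multiples of LCM(3864, 2464, 1848, 504).
3864 = 2^3 × 3 × 7 × 23
2464 = 2^5 × 7 × 11
1848 = 2^3 × 3 × 7 × 11
504 = 2^3 × 3^2 × 7
LCM(3864, 2464, 1848, 504) = 2^5 × 3^2 × 7 × 11 × 23 = 510048.
Smallest multiple of 510048 that is ≥ 2260373: ⌈2260373/510048⌉ × 510048 = 5 × 510048 = 2550240.

2550240 minutes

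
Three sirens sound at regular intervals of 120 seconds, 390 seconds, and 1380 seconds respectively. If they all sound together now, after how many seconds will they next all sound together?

35880 seconds

The first simultaneous occurrence is after LCM of the individual periods.
120 = 2^3 × 3 × 5
390 = 2 × 3 × 5 × 13
1380 = 2^2 × 3 × 5 × 23
LCM(120, 390, 1380) = 2^3 × 3 × 5 × 13 × 23 = 35880.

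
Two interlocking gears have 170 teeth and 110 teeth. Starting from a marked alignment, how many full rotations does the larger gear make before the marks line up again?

11 rotations

The first common completion time is the LCM of the periods.
170 = 2 × 5 × 17
110 = 2 × 5 × 11
LCM(170, 110) = 2 × 5 × 11 × 17 = 1870.
Rotations for period 170: 1870 / 170 = 11.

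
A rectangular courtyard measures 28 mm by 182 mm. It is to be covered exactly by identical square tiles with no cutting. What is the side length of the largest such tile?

The tile side must divide both 28 and 182, so the largest is their gcd.
28 = 2^2 × 7
182 = 2 × 7 × 13
gcd(28, 182) = 2 × 7 = 14.

14 mm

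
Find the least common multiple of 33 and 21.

33 = 3 × 11
21 = 3 × 7
LCM(33, 21) = 3 × 7 × 11 = 231.

231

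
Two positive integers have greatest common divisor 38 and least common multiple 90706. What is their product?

For any two positive integers, gcd × lcm = product = 38 × 90706 = 3446828.

3446828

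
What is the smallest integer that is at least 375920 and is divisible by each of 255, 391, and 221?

381225

The integer must be a common multiple of 255, 391, and 221, so a multiple of their LCM.
255 = 3 × 5 × 17
391 = 17 × 23
221 = 13 × 17
LCM(255, 391, 221) = 3 × 5 × 13 × 17 × 23 = 76245.
Smallest multiple of 76245 that is ≥ 375920: ⌈375920/76245⌉ × 76245 = 5 × 76245 = 381225.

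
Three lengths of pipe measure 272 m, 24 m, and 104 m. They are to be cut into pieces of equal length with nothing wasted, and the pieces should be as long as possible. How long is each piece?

The greatest length dividing all of 272, 24, and 104 is their gcd.
272 = 2^4 × 17
24 = 2^3 × 3
104 = 2^3 × 13
gcd(272, 24, 104) = 2^3 = 8.

8 m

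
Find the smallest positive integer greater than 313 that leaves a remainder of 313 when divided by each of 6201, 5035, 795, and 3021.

589408

N − 313 must be a common multiple of 6201, 5035, 795, and 3021.
6201 = 3^2 × 13 × 53
5035 = 5 × 19 × 53
795 = 3 × 5 × 53
3021 = 3 × 19 × 53
LCM(6201, 5035, 795, 3021) = 3^2 × 5 × 13 × 19 × 53 = 589095.
Smallest N > 313 is LCM + 313 = 589095 + 313 = 589408.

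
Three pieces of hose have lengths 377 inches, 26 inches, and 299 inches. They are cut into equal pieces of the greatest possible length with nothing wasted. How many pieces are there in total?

54

Piece length = gcd(377, 26, 299).
377 = 13 × 29
26 = 2 × 13
299 = 13 × 23
gcd(377, 26, 299) = 13.
Total pieces = 377/13 + 26/13 + 299/13 = 29 + 2 + 23 = 54.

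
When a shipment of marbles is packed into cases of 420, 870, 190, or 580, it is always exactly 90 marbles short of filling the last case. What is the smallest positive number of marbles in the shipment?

Being 90 short of a full case of size k means N ≡ −90 (mod k), i.e. N + 90 is a multiple of each size.
420 = 2^2 × 3 × 5 × 7
870 = 2 × 3 × 5 × 29
190 = 2 × 5 × 19
580 = 2^2 × 5 × 29
LCM(420, 870, 190, 580) = 2^2 × 3 × 5 × 7 × 19 × 29 = 231420.
Smallest positive N is 231420 − 90 = 231330.

231330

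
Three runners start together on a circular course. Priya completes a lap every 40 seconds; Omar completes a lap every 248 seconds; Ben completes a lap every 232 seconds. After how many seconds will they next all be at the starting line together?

The first simultaneous occurrence is after LCM of the individual periods.
40 = 2^3 × 5
248 = 2^3 × 31
232 = 2^3 × 29
LCM(40, 248, 232) = 2^3 × 5 × 29 × 31 = 35960.

35960 seconds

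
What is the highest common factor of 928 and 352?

928 = 2^5 × 29
352 = 2^5 × 11
gcd(928, 352) = 2^5 = 32.

32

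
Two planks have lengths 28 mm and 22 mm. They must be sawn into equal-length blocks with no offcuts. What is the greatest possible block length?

This is the greatest common divisor of 28 and 22.
28 = 2^2 × 7
22 = 2 × 11
gcd(28, 22) = 2.

2 mm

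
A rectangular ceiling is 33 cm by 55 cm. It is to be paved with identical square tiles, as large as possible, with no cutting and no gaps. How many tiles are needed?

15

Tile side = gcd(33, 55).
33 = 3 × 11
55 = 5 × 11
gcd(33, 55) = 11.
Tiles: (33/11) × (55/11) = 3 × 5 = 15.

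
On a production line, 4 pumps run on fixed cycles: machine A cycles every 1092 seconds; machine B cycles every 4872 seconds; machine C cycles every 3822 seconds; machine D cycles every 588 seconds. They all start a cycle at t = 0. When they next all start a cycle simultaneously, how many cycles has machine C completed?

They are all back at their starting positions together after one LCM of the periods.
1092 = 2^2 × 3 × 7 × 13
4872 = 2^3 × 3 × 7 × 29
3822 = 2 × 3 × 7^2 × 13
588 = 2^2 × 3 × 7^2
LCM(1092, 4872, 3822, 588) = 2^3 × 3 × 7^2 × 13 × 29 = 443352.
Cycles for period 3822: 443352 / 3822 = 116.

116 cycles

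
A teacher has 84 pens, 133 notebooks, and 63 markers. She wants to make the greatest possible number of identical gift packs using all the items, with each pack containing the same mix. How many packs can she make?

7 packs

The pack count must divide each quantity, so the greatest is gcd(84, 133, 63).
84 = 2^2 × 3 × 7
133 = 7 × 19
63 = 3^2 × 7
gcd(84, 133, 63) = 7.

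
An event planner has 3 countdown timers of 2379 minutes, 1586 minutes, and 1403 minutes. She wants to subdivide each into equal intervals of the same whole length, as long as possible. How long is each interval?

The interval must divide each timer length; the longest such is the gcd.
2379 = 3 × 13 × 61
1586 = 2 × 13 × 61
1403 = 23 × 61
gcd(2379, 1586, 1403) = 61.

61 minutes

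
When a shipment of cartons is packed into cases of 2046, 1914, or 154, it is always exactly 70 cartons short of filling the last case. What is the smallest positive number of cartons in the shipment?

Being 70 short of a full case of size k means N ≡ −70 (mod k), i.e. N + 70 is a multiple of each size.
2046 = 2 × 3 × 11 × 31
1914 = 2 × 3 × 11 × 29
154 = 2 × 7 × 11
LCM(2046, 1914, 154) = 2 × 3 × 7 × 11 × 29 × 31 = 415338.
Smallest positive N is 415338 − 70 = 415268.

415268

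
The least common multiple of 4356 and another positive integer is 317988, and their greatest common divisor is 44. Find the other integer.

gcd × lcm = product of the two integers, so the other integer is (44 × 317988) / 4356 = 3212.

3212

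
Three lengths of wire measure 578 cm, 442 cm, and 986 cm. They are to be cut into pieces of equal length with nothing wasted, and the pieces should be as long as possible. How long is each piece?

Each piece length must divide every original length, so the longest possible is gcd(578, 442, 986).
578 = 2 × 17^2
442 = 2 × 13 × 17
986 = 2 × 17 × 29
gcd(578, 442, 986) = 2 × 17 = 34.

34 cm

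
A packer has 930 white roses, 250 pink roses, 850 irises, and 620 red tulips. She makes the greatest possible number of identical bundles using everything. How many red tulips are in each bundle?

62

Number of bundles = gcd(930, 250, 850, 620).
930 = 2 × 3 × 5 × 31
250 = 2 × 5^3
850 = 2 × 5^2 × 17
620 = 2^2 × 5 × 31
gcd(930, 250, 850, 620) = 2 × 5 = 10.
red tulips per bundle = 620 / 10 = 62.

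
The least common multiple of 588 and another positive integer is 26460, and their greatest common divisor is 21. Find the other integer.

gcd × lcm = product of the two integers, so the other integer is (21 × 26460) / 588 = 945.

945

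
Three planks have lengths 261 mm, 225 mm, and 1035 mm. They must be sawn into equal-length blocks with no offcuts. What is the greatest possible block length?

9 mm

The block length must divide every plank, so the greatest is gcd(261, 225, 1035).
261 = 3^2 × 29
225 = 3^2 × 5^2
1035 = 3^2 × 5 × 23
gcd(261, 225, 1035) = 3^2 = 9.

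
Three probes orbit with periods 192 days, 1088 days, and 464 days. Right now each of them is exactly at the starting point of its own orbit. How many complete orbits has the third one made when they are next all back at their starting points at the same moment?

The first common completion time is the LCM of the periods.
192 = 2^6 × 3
1088 = 2^6 × 17
464 = 2^4 × 29
LCM(192, 1088, 464) = 2^6 × 3 × 17 × 29 = 94656.
Orbits for period 464: 94656 / 464 = 204.

204 orbits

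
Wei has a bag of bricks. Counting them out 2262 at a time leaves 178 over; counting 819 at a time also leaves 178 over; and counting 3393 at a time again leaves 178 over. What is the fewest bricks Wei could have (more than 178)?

N − 178 must be a common multiple of 2262, 819, and 3393.
2262 = 2 × 3 × 13 × 29
819 = 3^2 × 7 × 13
3393 = 3^2 × 13 × 29
LCM(2262, 819, 3393) = 2 × 3^2 × 7 × 13 × 29 = 47502.
Smallest N > 178 is LCM + 178 = 47502 + 178 = 47680.

47680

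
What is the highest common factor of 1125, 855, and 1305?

1125 = 3^2 × 5^3
855 = 3^2 × 5 × 19
1305 = 3^2 × 5 × 29
gcd(1125, 855, 1305) = 3^2 × 5 = 45.

45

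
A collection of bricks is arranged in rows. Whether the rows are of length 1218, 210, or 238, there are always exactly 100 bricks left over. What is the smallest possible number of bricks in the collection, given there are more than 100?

N − 100 must be a common multiple of 1218, 210, and 238.
1218 = 2 × 3 × 7 × 29
210 = 2 × 3 × 5 × 7
238 = 2 × 7 × 17
LCM(1218, 210, 238) = 2 × 3 × 5 × 7 × 17 × 29 = 103530.
Smallest N > 100 is LCM + 100 = 103530 + 100 = 103630.

103630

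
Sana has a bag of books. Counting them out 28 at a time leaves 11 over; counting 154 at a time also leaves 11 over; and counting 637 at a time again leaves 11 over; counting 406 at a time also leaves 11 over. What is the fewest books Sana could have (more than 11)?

812823

N − 11 must be a common multiple of 28, 154, 637, and 406.
28 = 2^2 × 7
154 = 2 × 7 × 11
637 = 7^2 × 13
406 = 2 × 7 × 29
LCM(28, 154, 637, 406) = 2^2 × 7^2 × 11 × 13 × 29 = 812812.
Smallest N > 11 is LCM + 11 = 812812 + 11 = 812823.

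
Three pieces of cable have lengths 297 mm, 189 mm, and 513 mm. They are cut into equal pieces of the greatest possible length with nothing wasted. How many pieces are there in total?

37

Piece length = gcd(297, 189, 513).
297 = 3^3 × 11
189 = 3^3 × 7
513 = 3^3 × 19
gcd(297, 189, 513) = 3^3 = 27.
Total pieces = 297/27 + 189/27 + 513/27 = 11 + 7 + 19 = 37.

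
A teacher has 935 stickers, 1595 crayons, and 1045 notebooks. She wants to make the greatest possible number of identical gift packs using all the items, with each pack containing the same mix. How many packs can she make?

55 packs

The pack count must divide each quantity, so the greatest is gcd(935, 1595, 1045).
935 = 5 × 11 × 17
1595 = 5 × 11 × 29
1045 = 5 × 11 × 19
gcd(935, 1595, 1045) = 5 × 11 = 55.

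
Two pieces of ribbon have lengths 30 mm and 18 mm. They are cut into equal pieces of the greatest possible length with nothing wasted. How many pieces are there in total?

8

Piece length = gcd(30, 18).
30 = 2 × 3 × 5
18 = 2 × 3^2
gcd(30, 18) = 2 × 3 = 6.
Total pieces = 30/6 + 18/6 = 5 + 3 = 8.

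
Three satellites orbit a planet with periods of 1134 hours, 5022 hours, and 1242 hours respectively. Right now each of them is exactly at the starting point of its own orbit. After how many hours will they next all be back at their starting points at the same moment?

They coincide at every common multiple of the periods; the first is the LCM.
1134 = 2 × 3^4 × 7
5022 = 2 × 3^4 × 31
1242 = 2 × 3^3 × 23
LCM(1134, 5022, 1242) = 2 × 3^4 × 7 × 23 × 31 = 808542.

808542 hours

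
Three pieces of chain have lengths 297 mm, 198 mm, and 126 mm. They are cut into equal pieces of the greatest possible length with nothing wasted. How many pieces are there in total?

Piece length = gcd(297, 198, 126).
297 = 3^3 × 11
198 = 2 × 3^2 × 11
126 = 2 × 3^2 × 7
gcd(297, 198, 126) = 3^2 = 9.
Total pieces = 297/9 + 198/9 + 126/9 = 33 + 22 + 14 = 69.

69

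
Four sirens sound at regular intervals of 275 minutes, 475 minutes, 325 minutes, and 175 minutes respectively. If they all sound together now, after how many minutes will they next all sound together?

We need the least common multiple of the intervals.
275 = 5^2 × 11
475 = 5^2 × 19
325 = 5^2 × 13
175 = 5^2 × 7
LCM(275, 475, 325, 175) = 5^2 × 7 × 11 × 13 × 19 = 475475.

475475 minutes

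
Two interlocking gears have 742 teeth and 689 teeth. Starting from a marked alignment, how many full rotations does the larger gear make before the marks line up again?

They are all back at their starting positions together after one LCM of the periods.
742 = 2 × 7 × 53
689 = 13 × 53
LCM(742, 689) = 2 × 7 × 13 × 53 = 9646.
Rotations for period 742: 9646 / 742 = 13.

13 rotations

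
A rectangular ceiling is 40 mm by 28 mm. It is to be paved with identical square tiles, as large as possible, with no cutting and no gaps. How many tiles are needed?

70

Tile side = gcd(40, 28).
40 = 2^3 × 5
28 = 2^2 × 7
gcd(40, 28) = 2^2 = 4.
Tiles: (40/4) × (28/4) = 10 × 7 = 70.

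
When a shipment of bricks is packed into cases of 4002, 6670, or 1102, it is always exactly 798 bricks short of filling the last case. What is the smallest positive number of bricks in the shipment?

Being 798 short of a full case of size k means N ≡ −798 (mod k), i.e. N + 798 is a multiple of each size.
4002 = 2 × 3 × 23 × 29
6670 = 2 × 5 × 23 × 29
1102 = 2 × 19 × 29
LCM(4002, 6670, 1102) = 2 × 3 × 5 × 19 × 23 × 29 = 380190.
Smallest positive N is 380190 − 798 = 379392.

379392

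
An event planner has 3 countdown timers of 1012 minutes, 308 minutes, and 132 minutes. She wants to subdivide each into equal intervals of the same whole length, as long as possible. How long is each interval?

44 minutes

The interval must divide each timer length; the longest such is the gcd.
1012 = 2^2 × 11 × 23
308 = 2^2 × 7 × 11
132 = 2^2 × 3 × 11
gcd(1012, 308, 132) = 2^2 × 11 = 44.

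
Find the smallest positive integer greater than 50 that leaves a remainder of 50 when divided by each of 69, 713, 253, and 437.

447101

N − 50 must be a common multiple of 69, 713, 253, and 437.
69 = 3 × 23
713 = 23 × 31
253 = 11 × 23
437 = 19 × 23
LCM(69, 713, 253, 437) = 3 × 11 × 19 × 23 × 31 = 447051.
Smallest N > 50 is LCM + 50 = 447051 + 50 = 447101.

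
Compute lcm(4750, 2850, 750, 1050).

4750 = 2 × 5^3 × 19
2850 = 2 × 3 × 5^2 × 19
750 = 2 × 3 × 5^3
1050 = 2 × 3 × 5^2 × 7
LCM(4750, 2850, 750, 1050) = 2 × 3 × 5^3 × 7 × 19 = 99750.

99750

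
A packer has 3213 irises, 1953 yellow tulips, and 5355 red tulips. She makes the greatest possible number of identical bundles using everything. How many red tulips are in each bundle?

85

Number of bundles = gcd(3213, 1953, 5355).
3213 = 3^3 × 7 × 17
1953 = 3^2 × 7 × 31
5355 = 3^2 × 5 × 7 × 17
gcd(3213, 1953, 5355) = 3^2 × 7 = 63.
red tulips per bundle = 5355 / 63 = 85.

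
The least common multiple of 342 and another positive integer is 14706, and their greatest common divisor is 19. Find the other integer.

817

gcd × lcm = product of the two integers, so the other integer is (19 × 14706) / 342 = 817.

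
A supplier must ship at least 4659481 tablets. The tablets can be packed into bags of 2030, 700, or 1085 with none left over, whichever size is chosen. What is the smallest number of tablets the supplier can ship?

The number of tablets must be a common multiple of 2030, 700, and 1085, so a multiple of their LCM.
2030 = 2 × 5 × 7 × 29
700 = 2^2 × 5^2 × 7
1085 = 5 × 7 × 31
LCM(2030, 700, 1085) = 2^2 × 5^2 × 7 × 29 × 31 = 629300.
Smallest multiple of 629300 that is ≥ 4659481: ⌈4659481/629300⌉ × 629300 = 8 × 629300 = 5034400.

5034400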